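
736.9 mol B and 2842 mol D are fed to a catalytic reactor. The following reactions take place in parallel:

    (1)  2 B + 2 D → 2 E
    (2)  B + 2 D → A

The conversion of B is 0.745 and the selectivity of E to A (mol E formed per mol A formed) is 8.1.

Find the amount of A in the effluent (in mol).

60.3 mol

Conversion of B: B consumed = 0.745 × 736.9 = 549 mol = 2ξ₁ + 1ξ₂.
Selectivity: 2ξ₁ / (1ξ₂) = 8.1 → ξ₁ = 4.05 ξ₂.
Substitute: (2·4.05 + 1) ξ₂ = 549 → ξ₂ = 60.33 mol, ξ₁ = 244.3 mol.
Outlet amounts (n = n₀ + Σ ν·ξ):
  B: 736.9 − 2(244.3) − 1(60.33) = 187.9
  D: 2842 − 2(244.3) − 2(60.33) = 2233
  E: 0 + 2(244.3) = 488.7
  A: 0 + 1(60.33) = 60.33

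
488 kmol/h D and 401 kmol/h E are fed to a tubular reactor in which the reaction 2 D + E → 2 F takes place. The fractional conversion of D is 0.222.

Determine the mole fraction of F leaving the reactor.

0.13

D reacted = 0.222 × 488 = 108.3 kmol/h; ν_D = −2, so ξ = 108.3/2 = 54.17 kmol/h.
Outlet amounts (n = n₀ + ν ξ):
  D: 488 − 2(54.17) = 379.7
  E: 401 − 1(54.17) = 346.8
  F: 0 + 2(54.17) = 108.3
Total out = 834.8 kmol/h; y_F = 108.3 / 834.8 = 0.1298.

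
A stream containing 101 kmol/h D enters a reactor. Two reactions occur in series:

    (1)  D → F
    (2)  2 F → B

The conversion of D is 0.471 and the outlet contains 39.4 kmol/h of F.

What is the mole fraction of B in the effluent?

Conversion of D: D consumed = 1ξ₁ = 0.471 × 101 → ξ₁ = 47.57 kmol/h.
F balance: n_F = 0 + 1ξ₁ − 2ξ₂ = 39.4 → ξ₂ = (1·47.57 − 39.4)/2 = 4.085 kmol/h.
Outlet amounts (n = n₀ + Σ ν·ξ):
  D: 101 − 1(47.57) = 53.43
  F: 0 + 1(47.57) − 2(4.085) = 39.4
  B: 0 + 1(4.085) = 4.085
Total out = 96.91 kmol/h; y_B = 4.085 / 96.91 = 0.04216.

0.0422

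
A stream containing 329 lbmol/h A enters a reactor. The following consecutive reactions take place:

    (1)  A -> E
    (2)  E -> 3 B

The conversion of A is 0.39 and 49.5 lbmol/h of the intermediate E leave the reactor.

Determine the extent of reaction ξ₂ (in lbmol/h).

Conversion of A: A consumed = 1ξ₁ = 0.39 × 329 → ξ₁ = 128.3 lbmol/h.
E balance: n_E = 0 + 1ξ₁ − 1ξ₂ = 49.5 → ξ₂ = (1·128.3 − 49.5)/1 = 78.81 lbmol/h.
Outlet amounts (n = n₀ + Σ ν·ξ):
  A: 329 − 1(128.3) = 200.7
  E: 0 + 1(128.3) − 1(78.81) = 49.5
  B: 0 + 3(78.81) = 236.4

ξ₂ = 78.8 lbmol/h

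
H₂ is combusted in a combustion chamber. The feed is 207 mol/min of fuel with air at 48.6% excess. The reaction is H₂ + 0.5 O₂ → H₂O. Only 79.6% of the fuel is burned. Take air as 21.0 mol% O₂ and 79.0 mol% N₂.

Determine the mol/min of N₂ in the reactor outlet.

Stoichiometric O₂ = 0.5 × 207 = 103.5 mol/min; O₂ fed = 103.5 × 1.486 = 153.8 mol/min.
N₂ fed = 153.8 × 79/21 = 578.6 mol/min.
Fuel reacted = 0.796 × 207 → ξ = 164.8 mol/min.
Outlet (n = n₀ + ν ξ):
  H₂: 207 − 1(164.8) = 42.23
  O₂: 153.8 − 0.5(164.8) = 71.41
  N₂: 578.6 (inert)
  H₂O: 0 + 1(164.8) = 164.8

579 mol/min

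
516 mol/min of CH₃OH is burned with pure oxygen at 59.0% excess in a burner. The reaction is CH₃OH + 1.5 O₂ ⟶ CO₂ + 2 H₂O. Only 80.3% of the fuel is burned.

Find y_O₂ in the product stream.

0.312

Stoichiometric O₂ = 1.5 × 516 = 774 mol/min; O₂ fed = 774 × 1.590 = 1231 mol/min.
Fuel reacted = 0.803 × 516 → ξ = 414.3 mol/min.
Outlet (n = n₀ + ν ξ):
  CH₃OH: 516 − 1(414.3) = 101.7
  O₂: 1231 − 1.5(414.3) = 609.1
  CO₂: 0 + 1(414.3) = 414.3
  H₂O: 0 + 2(414.3) = 828.7
Total out = 1954 mol/min; y_O₂ = 609.1 / 1954 = 0.3118.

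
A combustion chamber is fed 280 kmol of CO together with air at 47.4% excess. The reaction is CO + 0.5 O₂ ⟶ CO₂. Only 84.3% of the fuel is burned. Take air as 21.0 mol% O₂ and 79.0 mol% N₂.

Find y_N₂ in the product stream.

0.678

Stoichiometric O₂ = 0.5 × 280 = 140 kmol; O₂ fed = 140 × 1.474 = 206.4 kmol.
N₂ fed = 206.4 × 79/21 = 776.3 kmol.
Fuel reacted = 0.843 × 280 → ξ = 236 kmol.
Outlet (n = n₀ + ν ξ):
  CO: 280 − 1(236) = 43.96
  O₂: 206.4 − 0.5(236) = 88.34
  N₂: 776.3 (inert)
  CO₂: 0 + 1(236) = 236
Total out = 1145 kmol; y_N₂ = 776.3 / 1145 = 0.6782.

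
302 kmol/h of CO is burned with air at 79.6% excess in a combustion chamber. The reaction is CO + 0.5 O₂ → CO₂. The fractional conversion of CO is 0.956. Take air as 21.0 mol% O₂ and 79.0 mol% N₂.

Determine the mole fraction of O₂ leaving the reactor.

0.0875

Stoichiometric O₂ = 0.5 × 302 = 151 kmol/h; O₂ fed = 151 × 1.796 = 271.2 kmol/h.
N₂ fed = 271.2 × 79/21 = 1020 kmol/h.
Fuel reacted = 0.956 × 302 → ξ = 288.7 kmol/h.
Outlet (n = n₀ + ν ξ):
  CO: 302 − 1(288.7) = 13.29
  O₂: 271.2 − 0.5(288.7) = 126.8
  N₂: 1020 (inert)
  CO₂: 0 + 1(288.7) = 288.7
Total out = 1449 kmol/h; y_O₂ = 126.8 / 1449 = 0.08753.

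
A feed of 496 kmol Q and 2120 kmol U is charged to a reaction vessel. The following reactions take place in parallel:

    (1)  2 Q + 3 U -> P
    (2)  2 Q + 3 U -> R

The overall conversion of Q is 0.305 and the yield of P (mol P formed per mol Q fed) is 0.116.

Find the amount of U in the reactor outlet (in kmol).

Yield of P: 1ξ₁ / 496 = 0.116 → ξ₁ = 57.54 kmol.
Conversion of Q: 2ξ₁ + 2ξ₂ = 0.305 × 496 = 151.3 → ξ₂ = 18.1 kmol.
Outlet amounts (n = n₀ + Σ ν·ξ):
  Q: 496 − 2(57.54) − 2(18.1) = 344.7
  U: 2120 − 3(57.54) − 3(18.1) = 1893
  P: 0 + 1(57.54) = 57.54
  R: 0 + 1(18.1) = 18.1

1890 kmol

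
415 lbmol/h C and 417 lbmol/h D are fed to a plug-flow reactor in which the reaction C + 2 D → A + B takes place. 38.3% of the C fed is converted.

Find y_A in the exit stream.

C reacted = 0.383 × 415 = 158.9 lbmol/h; ν_C = −1, so ξ = 158.9/1 = 158.9 lbmol/h.
Outlet amounts (n = n₀ + ν ξ):
  C: 415 − 1(158.9) = 256.1
  D: 417 − 2(158.9) = 99.11
  A: 0 + 1(158.9) = 158.9
  B: 0 + 1(158.9) = 158.9
Total out = 673.1 lbmol/h; y_A = 158.9 / 673.1 = 0.2362.

0.236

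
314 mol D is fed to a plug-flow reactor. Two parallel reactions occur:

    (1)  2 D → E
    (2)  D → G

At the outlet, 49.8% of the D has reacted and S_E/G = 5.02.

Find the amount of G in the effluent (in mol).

Conversion of D: D consumed = 0.498 × 314 = 156.4 mol = 2ξ₁ + 1ξ₂.
Selectivity: 1ξ₁ / (1ξ₂) = 5.02 → ξ₁ = 5.02 ξ₂.
Substitute: (2·5.02 + 1) ξ₂ = 156.4 → ξ₂ = 14.16 mol, ξ₁ = 71.1 mol.
Outlet amounts (n = n₀ + Σ ν·ξ):
  D: 314 − 2(71.1) − 1(14.16) = 157.6
  E: 0 + 1(71.1) = 71.1
  G: 0 + 1(14.16) = 14.16

14.2 mol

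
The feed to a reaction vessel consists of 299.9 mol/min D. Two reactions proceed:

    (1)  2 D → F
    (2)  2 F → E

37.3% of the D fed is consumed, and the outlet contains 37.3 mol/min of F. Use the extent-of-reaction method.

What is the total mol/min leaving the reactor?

235 mol/min

Conversion of D: D consumed = 2ξ₁ = 0.373 × 299.9 → ξ₁ = 55.93 mol/min.
F balance: n_F = 0 + 1ξ₁ − 2ξ₂ = 37.3 → ξ₂ = (1·55.93 − 37.3)/2 = 9.316 mol/min.
Outlet amounts (n = n₀ + Σ ν·ξ):
  D: 299.9 − 2(55.93) = 188
  F: 0 + 1(55.93) − 2(9.316) = 37.3
  E: 0 + 1(9.316) = 9.316
Total out = 188 + 37.3 + 9.316 = 234.7 mol/min.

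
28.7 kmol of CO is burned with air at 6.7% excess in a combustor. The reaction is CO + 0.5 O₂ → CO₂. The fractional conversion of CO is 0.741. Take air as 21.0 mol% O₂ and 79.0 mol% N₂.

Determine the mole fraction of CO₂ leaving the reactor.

Stoichiometric O₂ = 0.5 × 28.7 = 14.35 kmol; O₂ fed = 14.35 × 1.067 = 15.31 kmol.
N₂ fed = 15.31 × 79/21 = 57.6 kmol.
Fuel reacted = 0.741 × 28.7 → ξ = 21.27 kmol.
Outlet (n = n₀ + ν ξ):
  CO: 28.7 − 1(21.27) = 7.433
  O₂: 15.31 − 0.5(21.27) = 4.678
  N₂: 57.6 (inert)
  CO₂: 0 + 1(21.27) = 21.27
Total out = 90.98 kmol; y_CO₂ = 21.27 / 90.98 = 0.2338.

0.234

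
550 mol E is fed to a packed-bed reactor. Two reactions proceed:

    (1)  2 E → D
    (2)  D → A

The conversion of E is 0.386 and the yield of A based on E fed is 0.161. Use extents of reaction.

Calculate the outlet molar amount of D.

17.6 mol

Conversion of E: E consumed = 2ξ₁ = 0.386 × 550 → ξ₁ = 106.2 mol.
Yield of A: 1ξ₂ / 550 = 0.161 → ξ₂ = 88.55 mol.
Outlet amounts (n = n₀ + Σ ν·ξ):
  E: 550 − 2(106.2) = 337.7
  D: 0 + 1(106.2) − 1(88.55) = 17.6
  A: 0 + 1(88.55) = 88.55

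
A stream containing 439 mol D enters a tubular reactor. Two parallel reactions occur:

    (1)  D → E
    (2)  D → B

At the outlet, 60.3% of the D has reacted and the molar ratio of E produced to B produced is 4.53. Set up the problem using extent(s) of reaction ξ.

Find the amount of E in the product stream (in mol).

217 mol

Conversion of D: D consumed = 0.603 × 439 = 264.7 mol = 1ξ₁ + 1ξ₂.
Selectivity: 1ξ₁ / (1ξ₂) = 4.53 → ξ₁ = 4.53 ξ₂.
Substitute: (1·4.53 + 1) ξ₂ = 264.7 → ξ₂ = 47.87 mol, ξ₁ = 216.8 mol.
Outlet amounts (n = n₀ + Σ ν·ξ):
  D: 439 − 1(216.8) − 1(47.87) = 174.3
  E: 0 + 1(216.8) = 216.8
  B: 0 + 1(47.87) = 47.87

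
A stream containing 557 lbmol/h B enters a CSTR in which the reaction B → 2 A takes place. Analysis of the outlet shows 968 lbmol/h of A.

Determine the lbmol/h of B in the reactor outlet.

73 lbmol/h

For A: n = n₀ + 2ξ → 968 = 0 + 2ξ, giving ξ = 484 lbmol/h.
Outlet amounts (n = n₀ + ν ξ):
  B: 557 − 1(484) = 73
  A: 0 + 2(484) = 968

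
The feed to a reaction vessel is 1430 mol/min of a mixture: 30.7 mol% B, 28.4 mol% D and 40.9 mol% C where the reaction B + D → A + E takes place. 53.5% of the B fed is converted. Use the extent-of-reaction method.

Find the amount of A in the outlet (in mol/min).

235 mol/min

B reacted = 0.535 × 439 = 234.9 mol/min; ν_B = −1, so ξ = 234.9/1 = 234.9 mol/min.
Outlet amounts (n = n₀ + ν ξ):
  B: 439 − 1(234.9) = 204.1
  D: 406.1 − 1(234.9) = 171.2
  A: 0 + 1(234.9) = 234.9
  E: 0 + 1(234.9) = 234.9
  C: 584.9 (inert)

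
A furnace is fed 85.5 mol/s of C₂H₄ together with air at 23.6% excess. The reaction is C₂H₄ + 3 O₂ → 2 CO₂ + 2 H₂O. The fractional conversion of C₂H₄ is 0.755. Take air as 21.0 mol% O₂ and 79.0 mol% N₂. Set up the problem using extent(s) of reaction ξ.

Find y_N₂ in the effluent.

0.748

Stoichiometric O₂ = 3 × 85.5 = 256.5 mol/s; O₂ fed = 256.5 × 1.236 = 317 mol/s.
N₂ fed = 317 × 79/21 = 1193 mol/s.
Fuel reacted = 0.755 × 85.5 → ξ = 64.55 mol/s.
Outlet (n = n₀ + ν ξ):
  C₂H₄: 85.5 − 1(64.55) = 20.95
  O₂: 317 − 3(64.55) = 123.4
  N₂: 1193 (inert)
  CO₂: 0 + 2(64.55) = 129.1
  H₂O: 0 + 2(64.55) = 129.1
Total out = 1595 mol/s; y_N₂ = 1193 / 1595 = 0.7477.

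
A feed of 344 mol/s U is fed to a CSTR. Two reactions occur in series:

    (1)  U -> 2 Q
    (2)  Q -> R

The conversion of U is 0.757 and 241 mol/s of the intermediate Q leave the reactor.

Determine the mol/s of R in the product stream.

280 mol/s

Conversion of U: U consumed = 1ξ₁ = 0.757 × 344 → ξ₁ = 260.4 mol/s.
Q balance: n_Q = 0 + 2ξ₁ − 1ξ₂ = 241 → ξ₂ = (2·260.4 − 241)/1 = 279.8 mol/s.
Outlet amounts (n = n₀ + Σ ν·ξ):
  U: 344 − 1(260.4) = 83.59
  Q: 0 + 2(260.4) − 1(279.8) = 241
  R: 0 + 1(279.8) = 279.8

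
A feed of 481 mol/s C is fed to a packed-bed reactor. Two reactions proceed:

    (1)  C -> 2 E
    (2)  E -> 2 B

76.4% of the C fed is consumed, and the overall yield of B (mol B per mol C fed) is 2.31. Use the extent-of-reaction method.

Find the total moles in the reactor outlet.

Conversion of C: C consumed = 1ξ₁ = 0.764 × 481 → ξ₁ = 367.5 mol/s.
Yield of B: 2ξ₂ / 481 = 2.31 → ξ₂ = 555.6 mol/s.
Outlet amounts (n = n₀ + Σ ν·ξ):
  C: 481 − 1(367.5) = 113.5
  E: 0 + 2(367.5) − 1(555.6) = 179.4
  B: 0 + 2(555.6) = 1111
Total out = 113.5 + 179.4 + 1111 = 1404 mol/s.

1400 mol/s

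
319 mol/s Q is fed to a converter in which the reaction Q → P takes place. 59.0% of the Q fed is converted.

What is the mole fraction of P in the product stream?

Q reacted = 0.59 × 319 = 188.2 mol/s; ν_Q = −1, so ξ = 188.2/1 = 188.2 mol/s.
Outlet amounts (n = n₀ + ν ξ):
  Q: 319 − 1(188.2) = 130.8
  P: 0 + 1(188.2) = 188.2
Total out = 319 mol/s; y_P = 188.2 / 319 = 0.59.

0.59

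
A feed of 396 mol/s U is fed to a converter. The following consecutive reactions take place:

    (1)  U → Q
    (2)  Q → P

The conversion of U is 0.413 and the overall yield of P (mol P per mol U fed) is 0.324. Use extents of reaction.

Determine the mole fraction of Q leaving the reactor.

0.089

Conversion of U: U consumed = 1ξ₁ = 0.413 × 396 → ξ₁ = 163.5 mol/s.
Yield of P: 1ξ₂ / 396 = 0.324 → ξ₂ = 128.3 mol/s.
Outlet amounts (n = n₀ + Σ ν·ξ):
  U: 396 − 1(163.5) = 232.5
  Q: 0 + 1(163.5) − 1(128.3) = 35.24
  P: 0 + 1(128.3) = 128.3
Total out = 396 mol/s; y_Q = 35.24 / 396 = 0.089.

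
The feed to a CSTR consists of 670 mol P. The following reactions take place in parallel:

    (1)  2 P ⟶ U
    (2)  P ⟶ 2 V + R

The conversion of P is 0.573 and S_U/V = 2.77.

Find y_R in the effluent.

Conversion of P: P consumed = 0.573 × 670 = 383.9 mol = 2ξ₁ + 1ξ₂.
Selectivity: 1ξ₁ / (2ξ₂) = 2.77 → ξ₁ = 5.54 ξ₂.
Substitute: (2·5.54 + 1) ξ₂ = 383.9 → ξ₂ = 31.78 mol, ξ₁ = 176.1 mol.
Outlet amounts (n = n₀ + Σ ν·ξ):
  P: 670 − 2(176.1) − 1(31.78) = 286.1
  U: 0 + 1(176.1) = 176.1
  V: 0 + 2(31.78) = 63.56
  R: 0 + 1(31.78) = 31.78
Total out = 557.5 mol; y_R = 31.78 / 557.5 = 0.05701.

0.057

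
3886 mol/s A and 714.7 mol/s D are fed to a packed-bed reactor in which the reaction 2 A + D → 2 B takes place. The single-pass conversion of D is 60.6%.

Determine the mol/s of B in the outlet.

D reacted = 0.606 × 714.7 = 433.1 mol/s; ν_D = −1, so ξ = 433.1/1 = 433.1 mol/s.
Outlet amounts (n = n₀ + ν ξ):
  A: 3886 − 2(433.1) = 3020
  D: 714.7 − 1(433.1) = 281.6
  B: 0 + 2(433.1) = 866.2

866 mol/s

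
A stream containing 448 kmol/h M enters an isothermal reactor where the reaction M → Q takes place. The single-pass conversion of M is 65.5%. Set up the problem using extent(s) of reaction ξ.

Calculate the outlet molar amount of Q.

293 kmol/h

M reacted = 0.655 × 448 = 293.4 kmol/h; ν_M = −1, so ξ = 293.4/1 = 293.4 kmol/h.
Outlet amounts (n = n₀ + ν ξ):
  M: 448 − 1(293.4) = 154.6
  Q: 0 + 1(293.4) = 293.4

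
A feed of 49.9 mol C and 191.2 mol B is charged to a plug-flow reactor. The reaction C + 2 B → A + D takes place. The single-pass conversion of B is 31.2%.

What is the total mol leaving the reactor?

211 mol

B reacted = 0.312 × 191.2 = 59.65 mol; ν_B = −2, so ξ = 59.65/2 = 29.83 mol.
Outlet amounts (n = n₀ + ν ξ):
  C: 49.9 − 1(29.83) = 20.07
  B: 191.2 − 2(29.83) = 131.5
  A: 0 + 1(29.83) = 29.83
  D: 0 + 1(29.83) = 29.83
Total out = 20.07 + 131.5 + 29.83 + 29.83 = 211.3 mol.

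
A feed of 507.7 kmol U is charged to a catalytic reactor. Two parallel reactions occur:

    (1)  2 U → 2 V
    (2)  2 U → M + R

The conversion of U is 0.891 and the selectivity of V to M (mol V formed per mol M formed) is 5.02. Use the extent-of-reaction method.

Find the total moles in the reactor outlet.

508 kmol

Conversion of U: U consumed = 0.891 × 507.7 = 452.4 kmol = 2ξ₁ + 2ξ₂.
Selectivity: 2ξ₁ / (1ξ₂) = 5.02 → ξ₁ = 2.51 ξ₂.
Substitute: (2·2.51 + 2) ξ₂ = 452.4 → ξ₂ = 64.44 kmol, ξ₁ = 161.7 kmol.
Outlet amounts (n = n₀ + Σ ν·ξ):
  U: 507.7 − 2(161.7) − 2(64.44) = 55.34
  V: 0 + 2(161.7) = 323.5
  M: 0 + 1(64.44) = 64.44
  R: 0 + 1(64.44) = 64.44
Total out = 55.34 + 323.5 + 64.44 + 64.44 = 507.7 kmol.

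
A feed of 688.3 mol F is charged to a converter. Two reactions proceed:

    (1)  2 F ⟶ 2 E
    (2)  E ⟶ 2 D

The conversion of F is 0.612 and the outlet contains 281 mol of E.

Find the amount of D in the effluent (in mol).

Conversion of F: F consumed = 2ξ₁ = 0.612 × 688.3 → ξ₁ = 210.6 mol.
E balance: n_E = 0 + 2ξ₁ − 1ξ₂ = 281 → ξ₂ = (2·210.6 − 281)/1 = 140.2 mol.
Outlet amounts (n = n₀ + Σ ν·ξ):
  F: 688.3 − 2(210.6) = 267.1
  E: 0 + 2(210.6) − 1(140.2) = 281
  D: 0 + 2(140.2) = 280.5

280 mol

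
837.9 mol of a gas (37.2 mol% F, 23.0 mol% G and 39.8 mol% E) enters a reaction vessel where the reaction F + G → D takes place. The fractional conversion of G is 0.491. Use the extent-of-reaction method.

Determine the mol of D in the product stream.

94.6 mol

G reacted = 0.491 × 192.7 = 94.62 mol; ν_G = −1, so ξ = 94.62/1 = 94.62 mol.
Outlet amounts (n = n₀ + ν ξ):
  F: 311.7 − 1(94.62) = 217.1
  G: 192.7 − 1(94.62) = 98.09
  D: 0 + 1(94.62) = 94.62
  E: 333.5 (inert)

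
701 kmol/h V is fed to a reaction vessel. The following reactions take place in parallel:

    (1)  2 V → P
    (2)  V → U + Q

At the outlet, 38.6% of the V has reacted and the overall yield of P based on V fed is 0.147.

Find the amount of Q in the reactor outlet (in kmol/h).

64.5 kmol/h

Yield of P: 1ξ₁ / 701 = 0.147 → ξ₁ = 103 kmol/h.
Conversion of V: 2ξ₁ + 1ξ₂ = 0.386 × 701 = 270.6 → ξ₂ = 64.49 kmol/h.
Outlet amounts (n = n₀ + Σ ν·ξ):
  V: 701 − 2(103) − 1(64.49) = 430.4
  P: 0 + 1(103) = 103
  U: 0 + 1(64.49) = 64.49
  Q: 0 + 1(64.49) = 64.49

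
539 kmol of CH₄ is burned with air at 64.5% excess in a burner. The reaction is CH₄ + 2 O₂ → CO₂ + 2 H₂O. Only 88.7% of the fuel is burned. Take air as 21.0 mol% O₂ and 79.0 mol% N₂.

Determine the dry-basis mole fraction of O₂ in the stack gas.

Stoichiometric O₂ = 2 × 539 = 1078 kmol; O₂ fed = 1078 × 1.645 = 1773 kmol.
N₂ fed = 1773 × 79/21 = 6671 kmol.
Fuel reacted = 0.887 × 539 → ξ = 478.1 kmol.
Outlet (n = n₀ + ν ξ):
  CH₄: 539 − 1(478.1) = 60.91
  O₂: 1773 − 2(478.1) = 817.1
  N₂: 6671 (inert)
  CO₂: 0 + 1(478.1) = 478.1
  H₂O: 0 + 2(478.1) = 956.2
Dry total = 8027 kmol; y_O₂ (dry) = 817.1 / 8027 = 0.1018.

0.102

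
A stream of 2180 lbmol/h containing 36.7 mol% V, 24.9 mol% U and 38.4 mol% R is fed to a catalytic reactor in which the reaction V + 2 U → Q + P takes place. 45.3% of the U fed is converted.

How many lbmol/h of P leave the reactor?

U reacted = 0.453 × 542.8 = 245.9 lbmol/h; ν_U = −2, so ξ = 245.9/2 = 122.9 lbmol/h.
Outlet amounts (n = n₀ + ν ξ):
  V: 800.1 − 1(122.9) = 677.1
  U: 542.8 − 2(122.9) = 296.9
  Q: 0 + 1(122.9) = 122.9
  P: 0 + 1(122.9) = 122.9
  R: 837.1 (inert)

123 lbmol/h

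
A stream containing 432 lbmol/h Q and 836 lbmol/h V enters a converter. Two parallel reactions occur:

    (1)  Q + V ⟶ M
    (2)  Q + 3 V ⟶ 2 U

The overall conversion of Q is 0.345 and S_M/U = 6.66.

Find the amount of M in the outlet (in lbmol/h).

Conversion of Q: Q consumed = 0.345 × 432 = 149 lbmol/h = 1ξ₁ + 1ξ₂.
Selectivity: 1ξ₁ / (2ξ₂) = 6.66 → ξ₁ = 13.32 ξ₂.
Substitute: (1·13.32 + 1) ξ₂ = 149 → ξ₂ = 10.41 lbmol/h, ξ₁ = 138.6 lbmol/h.
Outlet amounts (n = n₀ + Σ ν·ξ):
  Q: 432 − 1(138.6) − 1(10.41) = 283
  V: 836 − 1(138.6) − 3(10.41) = 666.1
  M: 0 + 1(138.6) = 138.6
  U: 0 + 2(10.41) = 20.82

139 lbmol/h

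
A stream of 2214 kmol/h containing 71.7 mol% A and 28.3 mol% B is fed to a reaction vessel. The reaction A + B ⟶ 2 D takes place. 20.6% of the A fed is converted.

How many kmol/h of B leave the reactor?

A reacted = 0.206 × 1587 = 327 kmol/h; ν_A = −1, so ξ = 327/1 = 327 kmol/h.
Outlet amounts (n = n₀ + ν ξ):
  A: 1587 − 1(327) = 1260
  B: 626.6 − 1(327) = 299.5
  D: 0 + 2(327) = 654

300 kmol/h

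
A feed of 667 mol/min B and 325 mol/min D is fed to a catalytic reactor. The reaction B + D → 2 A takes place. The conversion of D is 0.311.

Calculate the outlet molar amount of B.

D reacted = 0.311 × 325 = 101.1 mol/min; ν_D = −1, so ξ = 101.1/1 = 101.1 mol/min.
Outlet amounts (n = n₀ + ν ξ):
  B: 667 − 1(101.1) = 565.9
  D: 325 − 1(101.1) = 223.9
  A: 0 + 2(101.1) = 202.2

566 mol/min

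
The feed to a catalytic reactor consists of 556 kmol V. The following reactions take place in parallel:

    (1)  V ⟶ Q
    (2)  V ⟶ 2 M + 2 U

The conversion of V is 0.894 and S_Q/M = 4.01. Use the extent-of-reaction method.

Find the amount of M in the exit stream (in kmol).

110 kmol

Conversion of V: V consumed = 0.894 × 556 = 497.1 kmol = 1ξ₁ + 1ξ₂.
Selectivity: 1ξ₁ / (2ξ₂) = 4.01 → ξ₁ = 8.02 ξ₂.
Substitute: (1·8.02 + 1) ξ₂ = 497.1 → ξ₂ = 55.11 kmol, ξ₁ = 442 kmol.
Outlet amounts (n = n₀ + Σ ν·ξ):
  V: 556 − 1(442) − 1(55.11) = 58.94
  Q: 0 + 1(442) = 442
  M: 0 + 2(55.11) = 110.2
  U: 0 + 2(55.11) = 110.2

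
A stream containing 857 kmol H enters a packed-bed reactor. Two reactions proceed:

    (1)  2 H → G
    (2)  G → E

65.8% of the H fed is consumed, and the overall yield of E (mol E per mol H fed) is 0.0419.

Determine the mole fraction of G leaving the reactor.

Conversion of H: H consumed = 2ξ₁ = 0.658 × 857 → ξ₁ = 282 kmol.
Yield of E: 1ξ₂ / 857 = 0.0419 → ξ₂ = 35.91 kmol.
Outlet amounts (n = n₀ + Σ ν·ξ):
  H: 857 − 2(282) = 293.1
  G: 0 + 1(282) − 1(35.91) = 246
  E: 0 + 1(35.91) = 35.91
Total out = 575 kmol; y_G = 246 / 575 = 0.4279.

0.428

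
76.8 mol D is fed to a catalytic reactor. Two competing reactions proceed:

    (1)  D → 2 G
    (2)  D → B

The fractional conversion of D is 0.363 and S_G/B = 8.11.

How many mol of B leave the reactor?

Conversion of D: D consumed = 0.363 × 76.8 = 27.88 mol = 1ξ₁ + 1ξ₂.
Selectivity: 2ξ₁ / (1ξ₂) = 8.11 → ξ₁ = 4.055 ξ₂.
Substitute: (1·4.055 + 1) ξ₂ = 27.88 → ξ₂ = 5.515 mol, ξ₁ = 22.36 mol.
Outlet amounts (n = n₀ + Σ ν·ξ):
  D: 76.8 − 1(22.36) − 1(5.515) = 48.92
  G: 0 + 2(22.36) = 44.73
  B: 0 + 1(5.515) = 5.515

5.52 mol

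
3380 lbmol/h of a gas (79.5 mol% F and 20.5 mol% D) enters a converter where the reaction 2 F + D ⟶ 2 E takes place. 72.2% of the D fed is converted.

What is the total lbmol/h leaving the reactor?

D reacted = 0.722 × 692.9 = 500.3 lbmol/h; ν_D = −1, so ξ = 500.3/1 = 500.3 lbmol/h.
Outlet amounts (n = n₀ + ν ξ):
  F: 2687 − 2(500.3) = 1687
  D: 692.9 − 1(500.3) = 192.6
  E: 0 + 2(500.3) = 1001
Total out = 1687 + 192.6 + 1001 = 2880 lbmol/h.

2880 lbmol/h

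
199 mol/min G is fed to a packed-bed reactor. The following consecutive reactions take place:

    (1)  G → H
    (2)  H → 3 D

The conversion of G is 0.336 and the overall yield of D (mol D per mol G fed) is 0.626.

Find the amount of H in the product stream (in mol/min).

Conversion of G: G consumed = 1ξ₁ = 0.336 × 199 → ξ₁ = 66.86 mol/min.
Yield of D: 3ξ₂ / 199 = 0.626 → ξ₂ = 41.52 mol/min.
Outlet amounts (n = n₀ + Σ ν·ξ):
  G: 199 − 1(66.86) = 132.1
  H: 0 + 1(66.86) − 1(41.52) = 25.34
  D: 0 + 3(41.52) = 124.6

25.3 mol/min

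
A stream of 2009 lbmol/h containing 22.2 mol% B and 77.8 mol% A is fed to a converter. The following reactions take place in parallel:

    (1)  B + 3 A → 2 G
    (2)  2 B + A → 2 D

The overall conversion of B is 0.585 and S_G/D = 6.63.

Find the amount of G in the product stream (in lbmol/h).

Conversion of B: B consumed = 0.585 × 446 = 260.9 lbmol/h = 1ξ₁ + 2ξ₂.
Selectivity: 2ξ₁ / (2ξ₂) = 6.63 → ξ₁ = 6.63 ξ₂.
Substitute: (1·6.63 + 2) ξ₂ = 260.9 → ξ₂ = 30.23 lbmol/h, ξ₁ = 200.4 lbmol/h.
Outlet amounts (n = n₀ + Σ ν·ξ):
  B: 446 − 1(200.4) − 2(30.23) = 185.1
  A: 1563 − 3(200.4) − 1(30.23) = 931.4
  G: 0 + 2(200.4) = 400.9
  D: 0 + 2(30.23) = 60.47

401 lbmol/h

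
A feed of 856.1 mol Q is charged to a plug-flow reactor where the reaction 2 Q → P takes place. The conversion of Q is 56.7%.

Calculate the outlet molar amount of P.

243 mol

Q reacted = 0.567 × 856.1 = 485.4 mol; ν_Q = −2, so ξ = 485.4/2 = 242.7 mol.
Outlet amounts (n = n₀ + ν ξ):
  Q: 856.1 − 2(242.7) = 370.7
  P: 0 + 1(242.7) = 242.7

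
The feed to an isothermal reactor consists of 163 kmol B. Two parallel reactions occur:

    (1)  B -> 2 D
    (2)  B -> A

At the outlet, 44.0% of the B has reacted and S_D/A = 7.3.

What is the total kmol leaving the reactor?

Conversion of B: B consumed = 0.44 × 163 = 71.72 kmol = 1ξ₁ + 1ξ₂.
Selectivity: 2ξ₁ / (1ξ₂) = 7.3 → ξ₁ = 3.65 ξ₂.
Substitute: (1·3.65 + 1) ξ₂ = 71.72 → ξ₂ = 15.42 kmol, ξ₁ = 56.3 kmol.
Outlet amounts (n = n₀ + Σ ν·ξ):
  B: 163 − 1(56.3) − 1(15.42) = 91.28
  D: 0 + 2(56.3) = 112.6
  A: 0 + 1(15.42) = 15.42
Total out = 91.28 + 112.6 + 15.42 = 219.3 kmol.

219 kmol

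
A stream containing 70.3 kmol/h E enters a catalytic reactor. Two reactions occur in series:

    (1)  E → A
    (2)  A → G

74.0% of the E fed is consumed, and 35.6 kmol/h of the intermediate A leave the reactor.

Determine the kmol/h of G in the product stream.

16.4 kmol/h

Conversion of E: E consumed = 1ξ₁ = 0.74 × 70.3 → ξ₁ = 52.02 kmol/h.
A balance: n_A = 0 + 1ξ₁ − 1ξ₂ = 35.6 → ξ₂ = (1·52.02 − 35.6)/1 = 16.42 kmol/h.
Outlet amounts (n = n₀ + Σ ν·ξ):
  E: 70.3 − 1(52.02) = 18.28
  A: 0 + 1(52.02) − 1(16.42) = 35.6
  G: 0 + 1(16.42) = 16.42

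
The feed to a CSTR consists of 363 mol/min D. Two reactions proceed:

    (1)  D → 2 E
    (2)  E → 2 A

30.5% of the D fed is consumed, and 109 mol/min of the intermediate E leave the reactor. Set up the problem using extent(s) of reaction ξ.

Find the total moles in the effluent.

Conversion of D: D consumed = 1ξ₁ = 0.305 × 363 → ξ₁ = 110.7 mol/min.
E balance: n_E = 0 + 2ξ₁ − 1ξ₂ = 109 → ξ₂ = (2·110.7 − 109)/1 = 112.4 mol/min.
Outlet amounts (n = n₀ + Σ ν·ξ):
  D: 363 − 1(110.7) = 252.3
  E: 0 + 2(110.7) − 1(112.4) = 109
  A: 0 + 2(112.4) = 224.9
Total out = 252.3 + 109 + 224.9 = 586.1 mol/min.

586 mol/min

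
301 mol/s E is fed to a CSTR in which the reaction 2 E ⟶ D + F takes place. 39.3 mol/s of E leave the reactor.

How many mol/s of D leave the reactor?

For E: n = n₀ − 2ξ → 39.3 = 301 − 2ξ, giving ξ = 130.8 mol/s.
Outlet amounts (n = n₀ + ν ξ):
  E: 301 − 2(130.8) = 39.3
  D: 0 + 1(130.8) = 130.8
  F: 0 + 1(130.8) = 130.8

131 mol/s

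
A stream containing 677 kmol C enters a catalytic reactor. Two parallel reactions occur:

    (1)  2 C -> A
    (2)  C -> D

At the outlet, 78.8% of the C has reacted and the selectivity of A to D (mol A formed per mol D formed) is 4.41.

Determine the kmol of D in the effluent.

Conversion of C: C consumed = 0.788 × 677 = 533.5 kmol = 2ξ₁ + 1ξ₂.
Selectivity: 1ξ₁ / (1ξ₂) = 4.41 → ξ₁ = 4.41 ξ₂.
Substitute: (2·4.41 + 1) ξ₂ = 533.5 → ξ₂ = 54.33 kmol, ξ₁ = 239.6 kmol.
Outlet amounts (n = n₀ + Σ ν·ξ):
  C: 677 − 2(239.6) − 1(54.33) = 143.5
  A: 0 + 1(239.6) = 239.6
  D: 0 + 1(54.33) = 54.33

54.3 kmol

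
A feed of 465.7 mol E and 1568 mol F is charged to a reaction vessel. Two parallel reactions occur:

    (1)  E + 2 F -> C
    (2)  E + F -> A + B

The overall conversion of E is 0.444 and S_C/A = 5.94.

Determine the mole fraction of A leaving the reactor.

Conversion of E: E consumed = 0.444 × 465.7 = 206.8 mol = 1ξ₁ + 1ξ₂.
Selectivity: 1ξ₁ / (1ξ₂) = 5.94 → ξ₁ = 5.94 ξ₂.
Substitute: (1·5.94 + 1) ξ₂ = 206.8 → ξ₂ = 29.79 mol, ξ₁ = 177 mol.
Outlet amounts (n = n₀ + Σ ν·ξ):
  E: 465.7 − 1(177) − 1(29.79) = 258.9
  F: 1568 − 2(177) − 1(29.79) = 1184
  C: 0 + 1(177) = 177
  A: 0 + 1(29.79) = 29.79
  B: 0 + 1(29.79) = 29.79
Total out = 1680 mol; y_A = 29.79 / 1680 = 0.01774.

0.0177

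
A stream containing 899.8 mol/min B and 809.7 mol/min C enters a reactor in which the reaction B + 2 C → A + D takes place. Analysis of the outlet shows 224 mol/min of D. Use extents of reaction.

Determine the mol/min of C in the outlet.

362 mol/min

For D: n = n₀ + 1ξ → 224 = 0 + 1ξ, giving ξ = 224 mol/min.
Outlet amounts (n = n₀ + ν ξ):
  B: 899.8 − 1(224) = 675.8
  C: 809.7 − 2(224) = 361.7
  A: 0 + 1(224) = 224
  D: 0 + 1(224) = 224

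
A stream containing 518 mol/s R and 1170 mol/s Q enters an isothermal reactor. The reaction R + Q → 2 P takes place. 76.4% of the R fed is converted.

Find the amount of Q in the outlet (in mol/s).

R reacted = 0.764 × 518 = 395.8 mol/s; ν_R = −1, so ξ = 395.8/1 = 395.8 mol/s.
Outlet amounts (n = n₀ + ν ξ):
  R: 518 − 1(395.8) = 122.2
  Q: 1170 − 1(395.8) = 774.2
  P: 0 + 2(395.8) = 791.5

774 mol/s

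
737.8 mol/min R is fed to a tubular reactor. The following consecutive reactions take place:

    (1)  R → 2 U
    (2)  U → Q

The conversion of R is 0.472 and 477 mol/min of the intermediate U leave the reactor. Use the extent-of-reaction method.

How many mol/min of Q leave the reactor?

Conversion of R: R consumed = 1ξ₁ = 0.472 × 737.8 → ξ₁ = 348.2 mol/min.
U balance: n_U = 0 + 2ξ₁ − 1ξ₂ = 477 → ξ₂ = (2·348.2 − 477)/1 = 219.5 mol/min.
Outlet amounts (n = n₀ + Σ ν·ξ):
  R: 737.8 − 1(348.2) = 389.6
  U: 0 + 2(348.2) − 1(219.5) = 477
  Q: 0 + 1(219.5) = 219.5

219 mol/min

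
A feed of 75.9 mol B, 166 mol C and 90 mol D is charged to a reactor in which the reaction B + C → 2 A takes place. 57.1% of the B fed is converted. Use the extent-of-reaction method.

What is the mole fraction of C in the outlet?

B reacted = 0.571 × 75.9 = 43.34 mol; ν_B = −1, so ξ = 43.34/1 = 43.34 mol.
Outlet amounts (n = n₀ + ν ξ):
  B: 75.9 − 1(43.34) = 32.56
  C: 166 − 1(43.34) = 122.7
  A: 0 + 2(43.34) = 86.68
  D: 90 (inert)
Total out = 331.9 mol; y_C = 122.7 / 331.9 = 0.3696.

0.37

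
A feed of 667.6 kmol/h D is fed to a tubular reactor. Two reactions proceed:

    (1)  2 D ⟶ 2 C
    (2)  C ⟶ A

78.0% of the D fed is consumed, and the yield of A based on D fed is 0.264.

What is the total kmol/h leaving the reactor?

Conversion of D: D consumed = 2ξ₁ = 0.78 × 667.6 → ξ₁ = 260.4 kmol/h.
Yield of A: 1ξ₂ / 667.6 = 0.264 → ξ₂ = 176.2 kmol/h.
Outlet amounts (n = n₀ + Σ ν·ξ):
  D: 667.6 − 2(260.4) = 146.9
  C: 0 + 2(260.4) − 1(176.2) = 344.5
  A: 0 + 1(176.2) = 176.2
Total out = 146.9 + 344.5 + 176.2 = 667.6 kmol/h.

668 kmol/h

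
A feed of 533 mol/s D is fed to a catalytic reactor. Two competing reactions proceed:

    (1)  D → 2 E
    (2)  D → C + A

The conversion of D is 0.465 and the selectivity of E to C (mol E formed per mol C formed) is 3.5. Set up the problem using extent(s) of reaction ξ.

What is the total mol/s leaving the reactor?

781 mol/s

Conversion of D: D consumed = 0.465 × 533 = 247.8 mol/s = 1ξ₁ + 1ξ₂.
Selectivity: 2ξ₁ / (1ξ₂) = 3.5 → ξ₁ = 1.75 ξ₂.
Substitute: (1·1.75 + 1) ξ₂ = 247.8 → ξ₂ = 90.13 mol/s, ξ₁ = 157.7 mol/s.
Outlet amounts (n = n₀ + Σ ν·ξ):
  D: 533 − 1(157.7) − 1(90.13) = 285.2
  E: 0 + 2(157.7) = 315.4
  C: 0 + 1(90.13) = 90.13
  A: 0 + 1(90.13) = 90.13
Total out = 285.2 + 315.4 + 90.13 + 90.13 = 780.8 mol/s.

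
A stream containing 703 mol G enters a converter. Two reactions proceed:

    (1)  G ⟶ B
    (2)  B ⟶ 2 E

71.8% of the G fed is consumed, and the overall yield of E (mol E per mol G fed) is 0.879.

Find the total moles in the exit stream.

1010 mol

Conversion of G: G consumed = 1ξ₁ = 0.718 × 703 → ξ₁ = 504.8 mol.
Yield of E: 2ξ₂ / 703 = 0.879 → ξ₂ = 309 mol.
Outlet amounts (n = n₀ + Σ ν·ξ):
  G: 703 − 1(504.8) = 198.2
  B: 0 + 1(504.8) − 1(309) = 195.8
  E: 0 + 2(309) = 617.9
Total out = 198.2 + 195.8 + 617.9 = 1012 mol.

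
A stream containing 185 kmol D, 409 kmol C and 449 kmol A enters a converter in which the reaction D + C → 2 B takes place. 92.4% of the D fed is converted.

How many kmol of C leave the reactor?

D reacted = 0.924 × 185 = 170.9 kmol; ν_D = −1, so ξ = 170.9/1 = 170.9 kmol.
Outlet amounts (n = n₀ + ν ξ):
  D: 185 − 1(170.9) = 14.06
  C: 409 − 1(170.9) = 238.1
  B: 0 + 2(170.9) = 341.9
  A: 449 (inert)

238 kmol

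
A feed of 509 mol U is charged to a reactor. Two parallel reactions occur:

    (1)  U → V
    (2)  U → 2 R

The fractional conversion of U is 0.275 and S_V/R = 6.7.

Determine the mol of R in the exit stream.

Conversion of U: U consumed = 0.275 × 509 = 140 mol = 1ξ₁ + 1ξ₂.
Selectivity: 1ξ₁ / (2ξ₂) = 6.7 → ξ₁ = 13.4 ξ₂.
Substitute: (1·13.4 + 1) ξ₂ = 140 → ξ₂ = 9.72 mol, ξ₁ = 130.3 mol.
Outlet amounts (n = n₀ + Σ ν·ξ):
  U: 509 − 1(130.3) − 1(9.72) = 369
  V: 0 + 1(130.3) = 130.3
  R: 0 + 2(9.72) = 19.44

19.4 mol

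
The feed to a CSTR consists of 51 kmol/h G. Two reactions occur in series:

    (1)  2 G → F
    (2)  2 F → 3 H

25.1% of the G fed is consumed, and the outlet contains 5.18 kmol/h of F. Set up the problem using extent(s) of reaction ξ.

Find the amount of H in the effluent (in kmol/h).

1.83 kmol/h

Conversion of G: G consumed = 2ξ₁ = 0.251 × 51 → ξ₁ = 6.401 kmol/h.
F balance: n_F = 0 + 1ξ₁ − 2ξ₂ = 5.18 → ξ₂ = (1·6.401 − 5.18)/2 = 0.6103 kmol/h.
Outlet amounts (n = n₀ + Σ ν·ξ):
  G: 51 − 2(6.401) = 38.2
  F: 0 + 1(6.401) − 2(0.6103) = 5.18
  H: 0 + 3(0.6103) = 1.831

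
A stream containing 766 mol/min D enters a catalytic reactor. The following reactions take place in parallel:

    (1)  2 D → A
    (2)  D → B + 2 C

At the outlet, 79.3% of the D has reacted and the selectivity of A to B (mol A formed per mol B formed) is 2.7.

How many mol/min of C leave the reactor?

190 mol/min

Conversion of D: D consumed = 0.793 × 766 = 607.4 mol/min = 2ξ₁ + 1ξ₂.
Selectivity: 1ξ₁ / (1ξ₂) = 2.7 → ξ₁ = 2.7 ξ₂.
Substitute: (2·2.7 + 1) ξ₂ = 607.4 → ξ₂ = 94.91 mol/min, ξ₁ = 256.3 mol/min.
Outlet amounts (n = n₀ + Σ ν·ξ):
  D: 766 − 2(256.3) − 1(94.91) = 158.6
  A: 0 + 1(256.3) = 256.3
  B: 0 + 1(94.91) = 94.91
  C: 0 + 2(94.91) = 189.8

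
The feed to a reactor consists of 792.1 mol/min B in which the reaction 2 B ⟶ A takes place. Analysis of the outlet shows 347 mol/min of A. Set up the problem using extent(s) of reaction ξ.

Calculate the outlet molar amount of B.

98.1 mol/min

For A: n = n₀ + 1ξ → 347 = 0 + 1ξ, giving ξ = 347 mol/min.
Outlet amounts (n = n₀ + ν ξ):
  B: 792.1 − 2(347) = 98.1
  A: 0 + 1(347) = 347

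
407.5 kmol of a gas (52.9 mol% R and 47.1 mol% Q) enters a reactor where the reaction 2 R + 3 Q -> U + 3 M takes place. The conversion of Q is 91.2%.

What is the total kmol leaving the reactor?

349 kmol

Q reacted = 0.912 × 191.9 = 175 kmol; ν_Q = −3, so ξ = 175/3 = 58.35 kmol.
Outlet amounts (n = n₀ + ν ξ):
  R: 215.6 − 2(58.35) = 98.87
  Q: 191.9 − 3(58.35) = 16.89
  U: 0 + 1(58.35) = 58.35
  M: 0 + 3(58.35) = 175
Total out = 98.87 + 16.89 + 58.35 + 175 = 349.2 kmol.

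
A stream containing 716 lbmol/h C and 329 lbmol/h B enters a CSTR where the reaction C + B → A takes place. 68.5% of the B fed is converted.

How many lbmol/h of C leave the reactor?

491 lbmol/h

B reacted = 0.685 × 329 = 225.4 lbmol/h; ν_B = −1, so ξ = 225.4/1 = 225.4 lbmol/h.
Outlet amounts (n = n₀ + ν ξ):
  C: 716 − 1(225.4) = 490.6
  B: 329 − 1(225.4) = 103.6
  A: 0 + 1(225.4) = 225.4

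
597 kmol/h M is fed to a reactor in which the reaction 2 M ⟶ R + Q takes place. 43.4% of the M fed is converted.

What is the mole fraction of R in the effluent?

0.217

M reacted = 0.434 × 597 = 259.1 kmol/h; ν_M = −2, so ξ = 259.1/2 = 129.5 kmol/h.
Outlet amounts (n = n₀ + ν ξ):
  M: 597 − 2(129.5) = 337.9
  R: 0 + 1(129.5) = 129.5
  Q: 0 + 1(129.5) = 129.5
Total out = 597 kmol/h; y_R = 129.5 / 597 = 0.217.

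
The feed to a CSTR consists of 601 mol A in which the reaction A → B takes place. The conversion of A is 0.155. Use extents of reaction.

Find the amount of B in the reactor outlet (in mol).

93.2 mol

A reacted = 0.155 × 601 = 93.16 mol; ν_A = −1, so ξ = 93.16/1 = 93.16 mol.
Outlet amounts (n = n₀ + ν ξ):
  A: 601 − 1(93.16) = 507.8
  B: 0 + 1(93.16) = 93.16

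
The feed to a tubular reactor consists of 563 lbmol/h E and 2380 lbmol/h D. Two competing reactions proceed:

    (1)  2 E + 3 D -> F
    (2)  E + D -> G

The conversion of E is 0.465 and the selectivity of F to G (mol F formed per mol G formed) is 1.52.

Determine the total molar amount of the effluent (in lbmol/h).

2480 lbmol/h

Conversion of E: E consumed = 0.465 × 563 = 261.8 lbmol/h = 2ξ₁ + 1ξ₂.
Selectivity: 1ξ₁ / (1ξ₂) = 1.52 → ξ₁ = 1.52 ξ₂.
Substitute: (2·1.52 + 1) ξ₂ = 261.8 → ξ₂ = 64.8 lbmol/h, ξ₁ = 98.5 lbmol/h.
Outlet amounts (n = n₀ + Σ ν·ξ):
  E: 563 − 2(98.5) − 1(64.8) = 301.2
  D: 2380 − 3(98.5) − 1(64.8) = 2020
  F: 0 + 1(98.5) = 98.5
  G: 0 + 1(64.8) = 64.8
Total out = 301.2 + 2020 + 98.5 + 64.8 = 2484 lbmol/h.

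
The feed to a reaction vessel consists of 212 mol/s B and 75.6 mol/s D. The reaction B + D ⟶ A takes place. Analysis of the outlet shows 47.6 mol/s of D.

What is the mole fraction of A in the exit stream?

For D: n = n₀ − 1ξ → 47.6 = 75.6 − 1ξ, giving ξ = 28 mol/s.
Outlet amounts (n = n₀ + ν ξ):
  B: 212 − 1(28) = 184
  D: 75.6 − 1(28) = 47.6
  A: 0 + 1(28) = 28
Total out = 259.6 mol/s; y_A = 28 / 259.6 = 0.1079.

0.108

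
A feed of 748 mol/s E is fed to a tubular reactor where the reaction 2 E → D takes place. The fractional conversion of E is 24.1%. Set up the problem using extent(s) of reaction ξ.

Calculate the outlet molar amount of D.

90.1 mol/s

E reacted = 0.241 × 748 = 180.3 mol/s; ν_E = −2, so ξ = 180.3/2 = 90.13 mol/s.
Outlet amounts (n = n₀ + ν ξ):
  E: 748 − 2(90.13) = 567.7
  D: 0 + 1(90.13) = 90.13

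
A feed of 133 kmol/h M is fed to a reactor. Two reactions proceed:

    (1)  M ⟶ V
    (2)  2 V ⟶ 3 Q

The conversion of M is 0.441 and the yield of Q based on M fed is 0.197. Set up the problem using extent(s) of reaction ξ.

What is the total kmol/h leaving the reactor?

142 kmol/h

Conversion of M: M consumed = 1ξ₁ = 0.441 × 133 → ξ₁ = 58.65 kmol/h.
Yield of Q: 3ξ₂ / 133 = 0.197 → ξ₂ = 8.734 kmol/h.
Outlet amounts (n = n₀ + Σ ν·ξ):
  M: 133 − 1(58.65) = 74.35
  V: 0 + 1(58.65) − 2(8.734) = 41.19
  Q: 0 + 3(8.734) = 26.2
Total out = 74.35 + 41.19 + 26.2 = 141.7 kmol/h.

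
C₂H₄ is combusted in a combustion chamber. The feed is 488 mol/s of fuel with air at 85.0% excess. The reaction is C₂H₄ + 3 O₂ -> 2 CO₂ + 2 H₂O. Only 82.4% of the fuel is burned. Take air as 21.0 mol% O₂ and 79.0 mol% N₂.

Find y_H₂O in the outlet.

0.0601

Stoichiometric O₂ = 3 × 488 = 1464 mol/s; O₂ fed = 1464 × 1.850 = 2708 mol/s.
N₂ fed = 2708 × 79/21 = 10190 mol/s.
Fuel reacted = 0.824 × 488 → ξ = 402.1 mol/s.
Outlet (n = n₀ + ν ξ):
  C₂H₄: 488 − 1(402.1) = 85.89
  O₂: 2708 − 3(402.1) = 1502
  N₂: 10190 (inert)
  CO₂: 0 + 2(402.1) = 804.2
  H₂O: 0 + 2(402.1) = 804.2
Total out = 13390 mol/s; y_H₂O = 804.2 / 13390 = 0.06008.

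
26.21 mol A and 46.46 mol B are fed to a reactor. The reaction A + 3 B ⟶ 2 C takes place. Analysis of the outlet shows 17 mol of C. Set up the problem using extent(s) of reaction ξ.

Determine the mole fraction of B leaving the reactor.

For C: n = n₀ + 2ξ → 17 = 0 + 2ξ, giving ξ = 8.5 mol.
Outlet amounts (n = n₀ + ν ξ):
  A: 26.21 − 1(8.5) = 17.71
  B: 46.46 − 3(8.5) = 20.96
  C: 0 + 2(8.5) = 17
Total out = 55.67 mol; y_B = 20.96 / 55.67 = 0.3765.

0.377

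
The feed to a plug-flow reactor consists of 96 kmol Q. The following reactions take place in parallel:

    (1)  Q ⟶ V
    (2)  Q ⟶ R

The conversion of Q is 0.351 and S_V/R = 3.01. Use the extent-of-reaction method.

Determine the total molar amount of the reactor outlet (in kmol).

Conversion of Q: Q consumed = 0.351 × 96 = 33.7 kmol = 1ξ₁ + 1ξ₂.
Selectivity: 1ξ₁ / (1ξ₂) = 3.01 → ξ₁ = 3.01 ξ₂.
Substitute: (1·3.01 + 1) ξ₂ = 33.7 → ξ₂ = 8.403 kmol, ξ₁ = 25.29 kmol.
Outlet amounts (n = n₀ + Σ ν·ξ):
  Q: 96 − 1(25.29) − 1(8.403) = 62.3
  V: 0 + 1(25.29) = 25.29
  R: 0 + 1(8.403) = 8.403
Total out = 62.3 + 25.29 + 8.403 = 96 kmol.

96 kmol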